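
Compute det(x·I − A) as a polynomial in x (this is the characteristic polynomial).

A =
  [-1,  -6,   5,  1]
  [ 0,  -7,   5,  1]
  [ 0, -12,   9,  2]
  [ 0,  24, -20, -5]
x^4 + 4*x^3 + 6*x^2 + 4*x + 1

Expanding det(x·I − A) (e.g. by cofactor expansion or by noting that A is similar to its Jordan form J, which has the same characteristic polynomial as A) gives
  χ_A(x) = x^4 + 4*x^3 + 6*x^2 + 4*x + 1
which factors as (x + 1)^4. The eigenvalues (with algebraic multiplicities) are λ = -1 with multiplicity 4.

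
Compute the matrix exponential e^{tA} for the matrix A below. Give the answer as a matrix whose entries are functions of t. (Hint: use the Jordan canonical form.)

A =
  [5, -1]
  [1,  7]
e^{tA} =
  [-t*exp(6*t) + exp(6*t), -t*exp(6*t)]
  [t*exp(6*t), t*exp(6*t) + exp(6*t)]

Strategy: write A = P · J · P⁻¹ where J is a Jordan canonical form, so e^{tA} = P · e^{tJ} · P⁻¹, and e^{tJ} can be computed block-by-block.

A has Jordan form
J =
  [6, 1]
  [0, 6]
(up to reordering of blocks).

Per-block formulas:
  For a 2×2 Jordan block J_2(6): exp(t · J_2(6)) = e^(6t)·(I + t·N), where N is the 2×2 nilpotent shift.

After assembling e^{tJ} and conjugating by P, we get:

e^{tA} =
  [-t*exp(6*t) + exp(6*t), -t*exp(6*t)]
  [t*exp(6*t), t*exp(6*t) + exp(6*t)]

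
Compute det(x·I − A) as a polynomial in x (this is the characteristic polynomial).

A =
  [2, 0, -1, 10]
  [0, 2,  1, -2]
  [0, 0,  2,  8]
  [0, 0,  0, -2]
x^4 - 4*x^3 + 16*x - 16

Expanding det(x·I − A) (e.g. by cofactor expansion or by noting that A is similar to its Jordan form J, which has the same characteristic polynomial as A) gives
  χ_A(x) = x^4 - 4*x^3 + 16*x - 16
which factors as (x - 2)^3*(x + 2). The eigenvalues (with algebraic multiplicities) are λ = -2 with multiplicity 1, λ = 2 with multiplicity 3.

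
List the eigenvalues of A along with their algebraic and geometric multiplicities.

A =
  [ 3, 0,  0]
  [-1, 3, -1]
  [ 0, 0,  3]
λ = 3: alg = 3, geom = 2

Step 1 — factor the characteristic polynomial to read off the algebraic multiplicities:
  χ_A(x) = (x - 3)^3

Step 2 — compute geometric multiplicities via the rank-nullity identity g(λ) = n − rank(A − λI):
  rank(A − (3)·I) = 1, so dim ker(A − (3)·I) = n − 1 = 2

Summary:
  λ = 3: algebraic multiplicity = 3, geometric multiplicity = 2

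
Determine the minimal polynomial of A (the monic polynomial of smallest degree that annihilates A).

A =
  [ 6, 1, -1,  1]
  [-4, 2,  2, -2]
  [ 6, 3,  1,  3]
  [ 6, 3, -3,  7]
x^2 - 8*x + 16

The characteristic polynomial is χ_A(x) = (x - 4)^4, so the eigenvalues are known. The minimal polynomial is
  m_A(x) = Π_λ (x − λ)^{k_λ}
where k_λ is the size of the *largest* Jordan block for λ (equivalently, the smallest k with (A − λI)^k v = 0 for every generalised eigenvector v of λ).

  λ = 4: largest Jordan block has size 2, contributing (x − 4)^2

So m_A(x) = (x - 4)^2 = x^2 - 8*x + 16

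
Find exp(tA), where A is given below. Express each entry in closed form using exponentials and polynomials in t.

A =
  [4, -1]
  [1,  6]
e^{tA} =
  [-t*exp(5*t) + exp(5*t), -t*exp(5*t)]
  [t*exp(5*t), t*exp(5*t) + exp(5*t)]

Strategy: write A = P · J · P⁻¹ where J is a Jordan canonical form, so e^{tA} = P · e^{tJ} · P⁻¹, and e^{tJ} can be computed block-by-block.

A has Jordan form
J =
  [5, 1]
  [0, 5]
(up to reordering of blocks).

Per-block formulas:
  For a 2×2 Jordan block J_2(5): exp(t · J_2(5)) = e^(5t)·(I + t·N), where N is the 2×2 nilpotent shift.

After assembling e^{tJ} and conjugating by P, we get:

e^{tA} =
  [-t*exp(5*t) + exp(5*t), -t*exp(5*t)]
  [t*exp(5*t), t*exp(5*t) + exp(5*t)]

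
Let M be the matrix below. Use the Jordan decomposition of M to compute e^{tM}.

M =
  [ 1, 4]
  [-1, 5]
e^{tM} =
  [-2*t*exp(3*t) + exp(3*t), 4*t*exp(3*t)]
  [-t*exp(3*t), 2*t*exp(3*t) + exp(3*t)]

Strategy: write M = P · J · P⁻¹ where J is a Jordan canonical form, so e^{tM} = P · e^{tJ} · P⁻¹, and e^{tJ} can be computed block-by-block.

M has Jordan form
J =
  [3, 1]
  [0, 3]
(up to reordering of blocks).

Per-block formulas:
  For a 2×2 Jordan block J_2(3): exp(t · J_2(3)) = e^(3t)·(I + t·N), where N is the 2×2 nilpotent shift.

After assembling e^{tJ} and conjugating by P, we get:

e^{tM} =
  [-2*t*exp(3*t) + exp(3*t), 4*t*exp(3*t)]
  [-t*exp(3*t), 2*t*exp(3*t) + exp(3*t)]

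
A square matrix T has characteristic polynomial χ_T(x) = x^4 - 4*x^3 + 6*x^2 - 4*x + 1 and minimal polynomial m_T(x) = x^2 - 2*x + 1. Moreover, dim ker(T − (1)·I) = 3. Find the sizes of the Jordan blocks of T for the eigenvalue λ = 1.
Block sizes for λ = 1: [2, 1, 1]

Step 1 — from the characteristic polynomial, algebraic multiplicity of λ = 1 is 4. From dim ker(T − (1)·I) = 3, there are exactly 3 Jordan blocks for λ = 1.
Step 2 — from the minimal polynomial, the factor (x − 1)^2 tells us the largest block for λ = 1 has size 2.
Step 3 — with total size 4, 3 blocks, and largest block 2, the block sizes (in nonincreasing order) are [2, 1, 1].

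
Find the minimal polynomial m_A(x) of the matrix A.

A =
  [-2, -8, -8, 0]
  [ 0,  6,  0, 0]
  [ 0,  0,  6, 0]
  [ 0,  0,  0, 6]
x^2 - 4*x - 12

The characteristic polynomial is χ_A(x) = (x - 6)^3*(x + 2), so the eigenvalues are known. The minimal polynomial is
  m_A(x) = Π_λ (x − λ)^{k_λ}
where k_λ is the size of the *largest* Jordan block for λ (equivalently, the smallest k with (A − λI)^k v = 0 for every generalised eigenvector v of λ).

  λ = -2: largest Jordan block has size 1, contributing (x + 2)
  λ = 6: largest Jordan block has size 1, contributing (x − 6)

So m_A(x) = (x - 6)*(x + 2) = x^2 - 4*x - 12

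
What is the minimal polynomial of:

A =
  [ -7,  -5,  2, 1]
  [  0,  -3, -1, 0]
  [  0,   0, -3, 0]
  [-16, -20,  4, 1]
x^3 + 9*x^2 + 27*x + 27

The characteristic polynomial is χ_A(x) = (x + 3)^4, so the eigenvalues are known. The minimal polynomial is
  m_A(x) = Π_λ (x − λ)^{k_λ}
where k_λ is the size of the *largest* Jordan block for λ (equivalently, the smallest k with (A − λI)^k v = 0 for every generalised eigenvector v of λ).

  λ = -3: largest Jordan block has size 3, contributing (x + 3)^3

So m_A(x) = (x + 3)^3 = x^3 + 9*x^2 + 27*x + 27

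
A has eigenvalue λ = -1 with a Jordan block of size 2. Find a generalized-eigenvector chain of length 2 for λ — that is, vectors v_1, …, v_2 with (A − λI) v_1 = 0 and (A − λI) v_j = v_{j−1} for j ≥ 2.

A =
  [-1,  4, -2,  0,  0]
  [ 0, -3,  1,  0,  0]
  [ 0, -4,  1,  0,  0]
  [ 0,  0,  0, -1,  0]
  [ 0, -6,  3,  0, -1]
A Jordan chain for λ = -1 of length 2:
v_1 = (4, -2, -4, 0, -6)ᵀ
v_2 = (0, 1, 0, 0, 0)ᵀ

Let N = A − (-1)·I. We want v_2 with N^2 v_2 = 0 but N^1 v_2 ≠ 0; then v_{j-1} := N · v_j for j = 2, …, 2.

Pick v_2 = (0, 1, 0, 0, 0)ᵀ.
Then v_1 = N · v_2 = (4, -2, -4, 0, -6)ᵀ.

Sanity check: (A − (-1)·I) v_1 = (0, 0, 0, 0, 0)ᵀ = 0. ✓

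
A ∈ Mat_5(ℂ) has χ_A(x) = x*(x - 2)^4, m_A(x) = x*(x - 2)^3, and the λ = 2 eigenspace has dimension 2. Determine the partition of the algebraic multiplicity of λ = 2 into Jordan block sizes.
Block sizes for λ = 2: [3, 1]

Step 1 — from the characteristic polynomial, algebraic multiplicity of λ = 2 is 4. From dim ker(A − (2)·I) = 2, there are exactly 2 Jordan blocks for λ = 2.
Step 2 — from the minimal polynomial, the factor (x − 2)^3 tells us the largest block for λ = 2 has size 3.
Step 3 — with total size 4, 2 blocks, and largest block 3, the block sizes (in nonincreasing order) are [3, 1].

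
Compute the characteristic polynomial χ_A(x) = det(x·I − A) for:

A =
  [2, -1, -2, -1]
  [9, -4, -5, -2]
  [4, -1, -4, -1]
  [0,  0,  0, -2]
x^4 + 8*x^3 + 24*x^2 + 32*x + 16

Expanding det(x·I − A) (e.g. by cofactor expansion or by noting that A is similar to its Jordan form J, which has the same characteristic polynomial as A) gives
  χ_A(x) = x^4 + 8*x^3 + 24*x^2 + 32*x + 16
which factors as (x + 2)^4. The eigenvalues (with algebraic multiplicities) are λ = -2 with multiplicity 4.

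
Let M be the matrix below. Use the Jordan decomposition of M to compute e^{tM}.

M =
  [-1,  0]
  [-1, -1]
e^{tM} =
  [exp(-t), 0]
  [-t*exp(-t), exp(-t)]

Strategy: write M = P · J · P⁻¹ where J is a Jordan canonical form, so e^{tM} = P · e^{tJ} · P⁻¹, and e^{tJ} can be computed block-by-block.

M has Jordan form
J =
  [-1,  1]
  [ 0, -1]
(up to reordering of blocks).

Per-block formulas:
  For a 2×2 Jordan block J_2(-1): exp(t · J_2(-1)) = e^(-1t)·(I + t·N), where N is the 2×2 nilpotent shift.

After assembling e^{tJ} and conjugating by P, we get:

e^{tM} =
  [exp(-t), 0]
  [-t*exp(-t), exp(-t)]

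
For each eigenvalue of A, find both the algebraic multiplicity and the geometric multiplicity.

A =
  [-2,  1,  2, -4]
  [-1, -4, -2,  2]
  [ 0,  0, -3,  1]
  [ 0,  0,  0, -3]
λ = -3: alg = 4, geom = 2

Step 1 — factor the characteristic polynomial to read off the algebraic multiplicities:
  χ_A(x) = (x + 3)^4

Step 2 — compute geometric multiplicities via the rank-nullity identity g(λ) = n − rank(A − λI):
  rank(A − (-3)·I) = 2, so dim ker(A − (-3)·I) = n − 2 = 2

Summary:
  λ = -3: algebraic multiplicity = 4, geometric multiplicity = 2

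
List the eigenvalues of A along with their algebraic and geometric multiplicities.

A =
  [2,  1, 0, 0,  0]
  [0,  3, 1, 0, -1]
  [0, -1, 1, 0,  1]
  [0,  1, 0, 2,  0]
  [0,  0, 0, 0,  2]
λ = 2: alg = 5, geom = 3

Step 1 — factor the characteristic polynomial to read off the algebraic multiplicities:
  χ_A(x) = (x - 2)^5

Step 2 — compute geometric multiplicities via the rank-nullity identity g(λ) = n − rank(A − λI):
  rank(A − (2)·I) = 2, so dim ker(A − (2)·I) = n − 2 = 3

Summary:
  λ = 2: algebraic multiplicity = 5, geometric multiplicity = 3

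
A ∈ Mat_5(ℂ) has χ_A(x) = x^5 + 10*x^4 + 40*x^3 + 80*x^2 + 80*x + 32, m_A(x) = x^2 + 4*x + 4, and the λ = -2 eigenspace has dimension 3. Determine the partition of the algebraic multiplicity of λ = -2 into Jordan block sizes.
Block sizes for λ = -2: [2, 2, 1]

Step 1 — from the characteristic polynomial, algebraic multiplicity of λ = -2 is 5. From dim ker(A − (-2)·I) = 3, there are exactly 3 Jordan blocks for λ = -2.
Step 2 — from the minimal polynomial, the factor (x + 2)^2 tells us the largest block for λ = -2 has size 2.
Step 3 — with total size 5, 3 blocks, and largest block 2, the block sizes (in nonincreasing order) are [2, 2, 1].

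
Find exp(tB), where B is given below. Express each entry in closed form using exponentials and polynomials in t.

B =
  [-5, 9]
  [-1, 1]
e^{tB} =
  [-3*t*exp(-2*t) + exp(-2*t), 9*t*exp(-2*t)]
  [-t*exp(-2*t), 3*t*exp(-2*t) + exp(-2*t)]

Strategy: write B = P · J · P⁻¹ where J is a Jordan canonical form, so e^{tB} = P · e^{tJ} · P⁻¹, and e^{tJ} can be computed block-by-block.

B has Jordan form
J =
  [-2,  1]
  [ 0, -2]
(up to reordering of blocks).

Per-block formulas:
  For a 2×2 Jordan block J_2(-2): exp(t · J_2(-2)) = e^(-2t)·(I + t·N), where N is the 2×2 nilpotent shift.

After assembling e^{tJ} and conjugating by P, we get:

e^{tB} =
  [-3*t*exp(-2*t) + exp(-2*t), 9*t*exp(-2*t)]
  [-t*exp(-2*t), 3*t*exp(-2*t) + exp(-2*t)]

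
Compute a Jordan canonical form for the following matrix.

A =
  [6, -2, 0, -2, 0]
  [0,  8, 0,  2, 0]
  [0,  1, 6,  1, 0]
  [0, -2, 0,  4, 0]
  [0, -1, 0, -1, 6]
J_2(6) ⊕ J_1(6) ⊕ J_1(6) ⊕ J_1(6)

The characteristic polynomial is
  det(x·I − A) = x^5 - 30*x^4 + 360*x^3 - 2160*x^2 + 6480*x - 7776 = (x - 6)^5

Eigenvalues and multiplicities (the geometric multiplicity of λ is n − rank(A − λI), which equals the number of Jordan blocks for λ):
  λ = 6: algebraic multiplicity = 5, geometric multiplicity = 4

Determining the block sizes for each eigenvalue:
  λ = 6: 4 blocks summing to 5 forces exactly one block of size 2 and the rest size 1 → block sizes [2, 1, 1, 1]

Assembling the blocks gives a Jordan form
J =
  [6, 1, 0, 0, 0]
  [0, 6, 0, 0, 0]
  [0, 0, 6, 0, 0]
  [0, 0, 0, 6, 0]
  [0, 0, 0, 0, 6]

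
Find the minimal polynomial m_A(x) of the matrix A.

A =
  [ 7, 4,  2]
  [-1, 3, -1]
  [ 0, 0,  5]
x^2 - 10*x + 25

The characteristic polynomial is χ_A(x) = (x - 5)^3, so the eigenvalues are known. The minimal polynomial is
  m_A(x) = Π_λ (x − λ)^{k_λ}
where k_λ is the size of the *largest* Jordan block for λ (equivalently, the smallest k with (A − λI)^k v = 0 for every generalised eigenvector v of λ).

  λ = 5: largest Jordan block has size 2, contributing (x − 5)^2

So m_A(x) = (x - 5)^2 = x^2 - 10*x + 25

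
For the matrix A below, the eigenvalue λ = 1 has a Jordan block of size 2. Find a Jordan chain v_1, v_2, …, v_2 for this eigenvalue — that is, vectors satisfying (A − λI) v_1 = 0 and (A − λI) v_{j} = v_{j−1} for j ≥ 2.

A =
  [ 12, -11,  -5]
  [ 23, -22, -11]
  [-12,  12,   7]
A Jordan chain for λ = 1 of length 2:
v_1 = (1, 1, 0)ᵀ
v_2 = (1, 0, 2)ᵀ

Let N = A − (1)·I. We want v_2 with N^2 v_2 = 0 but N^1 v_2 ≠ 0; then v_{j-1} := N · v_j for j = 2, …, 2.

Pick v_2 = (1, 0, 2)ᵀ.
Then v_1 = N · v_2 = (1, 1, 0)ᵀ.

Sanity check: (A − (1)·I) v_1 = (0, 0, 0)ᵀ = 0. ✓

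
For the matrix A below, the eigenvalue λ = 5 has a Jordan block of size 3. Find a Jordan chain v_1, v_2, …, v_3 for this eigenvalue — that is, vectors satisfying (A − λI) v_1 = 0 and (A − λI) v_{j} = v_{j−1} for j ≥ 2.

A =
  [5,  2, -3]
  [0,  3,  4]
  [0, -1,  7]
A Jordan chain for λ = 5 of length 3:
v_1 = (-1, 0, 0)ᵀ
v_2 = (2, -2, -1)ᵀ
v_3 = (0, 1, 0)ᵀ

Let N = A − (5)·I. We want v_3 with N^3 v_3 = 0 but N^2 v_3 ≠ 0; then v_{j-1} := N · v_j for j = 3, …, 2.

Pick v_3 = (0, 1, 0)ᵀ.
Then v_2 = N · v_3 = (2, -2, -1)ᵀ.
Then v_1 = N · v_2 = (-1, 0, 0)ᵀ.

Sanity check: (A − (5)·I) v_1 = (0, 0, 0)ᵀ = 0. ✓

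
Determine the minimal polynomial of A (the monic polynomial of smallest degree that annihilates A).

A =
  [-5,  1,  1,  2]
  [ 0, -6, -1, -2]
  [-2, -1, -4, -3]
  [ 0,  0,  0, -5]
x^3 + 15*x^2 + 75*x + 125

The characteristic polynomial is χ_A(x) = (x + 5)^4, so the eigenvalues are known. The minimal polynomial is
  m_A(x) = Π_λ (x − λ)^{k_λ}
where k_λ is the size of the *largest* Jordan block for λ (equivalently, the smallest k with (A − λI)^k v = 0 for every generalised eigenvector v of λ).

  λ = -5: largest Jordan block has size 3, contributing (x + 5)^3

So m_A(x) = (x + 5)^3 = x^3 + 15*x^2 + 75*x + 125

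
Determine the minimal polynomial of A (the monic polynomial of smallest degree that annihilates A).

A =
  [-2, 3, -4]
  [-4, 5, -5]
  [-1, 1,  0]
x^3 - 3*x^2 + 3*x - 1

The characteristic polynomial is χ_A(x) = (x - 1)^3, so the eigenvalues are known. The minimal polynomial is
  m_A(x) = Π_λ (x − λ)^{k_λ}
where k_λ is the size of the *largest* Jordan block for λ (equivalently, the smallest k with (A − λI)^k v = 0 for every generalised eigenvector v of λ).

  λ = 1: largest Jordan block has size 3, contributing (x − 1)^3

So m_A(x) = (x - 1)^3 = x^3 - 3*x^2 + 3*x - 1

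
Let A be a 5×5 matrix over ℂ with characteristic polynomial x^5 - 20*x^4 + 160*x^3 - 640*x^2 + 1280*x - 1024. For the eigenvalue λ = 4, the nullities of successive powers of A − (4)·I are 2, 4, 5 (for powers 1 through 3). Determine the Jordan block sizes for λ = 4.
Block sizes for λ = 4: [3, 2]

From the dimensions of kernels of powers, the number of Jordan blocks of size at least j is d_j − d_{j−1} where d_j = dim ker(N^j) (with d_0 = 0). Computing the differences gives [2, 2, 1].
The number of blocks of size exactly k is (#blocks of size ≥ k) − (#blocks of size ≥ k + 1), so the partition is: 1 block(s) of size 2, 1 block(s) of size 3.
In nonincreasing order the block sizes are [3, 2].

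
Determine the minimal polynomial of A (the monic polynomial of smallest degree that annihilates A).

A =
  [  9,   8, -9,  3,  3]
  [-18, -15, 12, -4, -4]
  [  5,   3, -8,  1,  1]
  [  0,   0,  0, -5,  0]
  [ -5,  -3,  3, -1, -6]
x^3 + 15*x^2 + 75*x + 125

The characteristic polynomial is χ_A(x) = (x + 5)^5, so the eigenvalues are known. The minimal polynomial is
  m_A(x) = Π_λ (x − λ)^{k_λ}
where k_λ is the size of the *largest* Jordan block for λ (equivalently, the smallest k with (A − λI)^k v = 0 for every generalised eigenvector v of λ).

  λ = -5: largest Jordan block has size 3, contributing (x + 5)^3

So m_A(x) = (x + 5)^3 = x^3 + 15*x^2 + 75*x + 125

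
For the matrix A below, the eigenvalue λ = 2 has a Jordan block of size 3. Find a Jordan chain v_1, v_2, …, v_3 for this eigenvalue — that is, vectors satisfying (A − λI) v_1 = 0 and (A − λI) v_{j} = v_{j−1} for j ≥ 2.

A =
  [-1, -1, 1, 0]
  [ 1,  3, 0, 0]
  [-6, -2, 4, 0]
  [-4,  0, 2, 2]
A Jordan chain for λ = 2 of length 3:
v_1 = (2, -2, 4, 0)ᵀ
v_2 = (-3, 1, -6, -4)ᵀ
v_3 = (1, 0, 0, 0)ᵀ

Let N = A − (2)·I. We want v_3 with N^3 v_3 = 0 but N^2 v_3 ≠ 0; then v_{j-1} := N · v_j for j = 3, …, 2.

Pick v_3 = (1, 0, 0, 0)ᵀ.
Then v_2 = N · v_3 = (-3, 1, -6, -4)ᵀ.
Then v_1 = N · v_2 = (2, -2, 4, 0)ᵀ.

Sanity check: (A − (2)·I) v_1 = (0, 0, 0, 0)ᵀ = 0. ✓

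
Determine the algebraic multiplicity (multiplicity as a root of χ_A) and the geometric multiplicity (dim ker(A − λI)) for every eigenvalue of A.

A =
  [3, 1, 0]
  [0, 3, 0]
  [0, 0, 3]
λ = 3: alg = 3, geom = 2

Step 1 — factor the characteristic polynomial to read off the algebraic multiplicities:
  χ_A(x) = (x - 3)^3

Step 2 — compute geometric multiplicities via the rank-nullity identity g(λ) = n − rank(A − λI):
  rank(A − (3)·I) = 1, so dim ker(A − (3)·I) = n − 1 = 2

Summary:
  λ = 3: algebraic multiplicity = 3, geometric multiplicity = 2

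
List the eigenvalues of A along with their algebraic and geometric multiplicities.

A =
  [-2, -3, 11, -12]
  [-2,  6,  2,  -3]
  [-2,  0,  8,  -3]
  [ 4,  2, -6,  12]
λ = 6: alg = 4, geom = 2

Step 1 — factor the characteristic polynomial to read off the algebraic multiplicities:
  χ_A(x) = (x - 6)^4

Step 2 — compute geometric multiplicities via the rank-nullity identity g(λ) = n − rank(A − λI):
  rank(A − (6)·I) = 2, so dim ker(A − (6)·I) = n − 2 = 2

Summary:
  λ = 6: algebraic multiplicity = 4, geometric multiplicity = 2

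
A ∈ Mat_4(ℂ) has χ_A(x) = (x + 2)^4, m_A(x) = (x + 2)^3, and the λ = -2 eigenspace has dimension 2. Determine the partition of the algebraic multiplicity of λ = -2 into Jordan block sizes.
Block sizes for λ = -2: [3, 1]

Step 1 — from the characteristic polynomial, algebraic multiplicity of λ = -2 is 4. From dim ker(A − (-2)·I) = 2, there are exactly 2 Jordan blocks for λ = -2.
Step 2 — from the minimal polynomial, the factor (x + 2)^3 tells us the largest block for λ = -2 has size 3.
Step 3 — with total size 4, 2 blocks, and largest block 3, the block sizes (in nonincreasing order) are [3, 1].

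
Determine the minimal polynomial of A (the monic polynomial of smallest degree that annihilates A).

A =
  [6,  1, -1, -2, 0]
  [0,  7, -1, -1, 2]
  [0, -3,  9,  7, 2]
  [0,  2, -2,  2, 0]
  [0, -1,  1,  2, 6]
x^2 - 12*x + 36

The characteristic polynomial is χ_A(x) = (x - 6)^5, so the eigenvalues are known. The minimal polynomial is
  m_A(x) = Π_λ (x − λ)^{k_λ}
where k_λ is the size of the *largest* Jordan block for λ (equivalently, the smallest k with (A − λI)^k v = 0 for every generalised eigenvector v of λ).

  λ = 6: largest Jordan block has size 2, contributing (x − 6)^2

So m_A(x) = (x - 6)^2 = x^2 - 12*x + 36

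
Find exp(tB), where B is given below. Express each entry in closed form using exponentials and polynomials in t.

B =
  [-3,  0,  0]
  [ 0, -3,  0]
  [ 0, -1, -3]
e^{tB} =
  [exp(-3*t), 0, 0]
  [0, exp(-3*t), 0]
  [0, -t*exp(-3*t), exp(-3*t)]

Strategy: write B = P · J · P⁻¹ where J is a Jordan canonical form, so e^{tB} = P · e^{tJ} · P⁻¹, and e^{tJ} can be computed block-by-block.

B has Jordan form
J =
  [-3,  1,  0]
  [ 0, -3,  0]
  [ 0,  0, -3]
(up to reordering of blocks).

Per-block formulas:
  For a 1×1 block at λ = -3: exp(t · [-3]) = [e^(-3t)].
  For a 2×2 Jordan block J_2(-3): exp(t · J_2(-3)) = e^(-3t)·(I + t·N), where N is the 2×2 nilpotent shift.

After assembling e^{tJ} and conjugating by P, we get:

e^{tB} =
  [exp(-3*t), 0, 0]
  [0, exp(-3*t), 0]
  [0, -t*exp(-3*t), exp(-3*t)]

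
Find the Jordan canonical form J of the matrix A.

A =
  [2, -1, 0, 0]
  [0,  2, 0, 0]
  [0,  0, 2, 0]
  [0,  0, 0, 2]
J_2(2) ⊕ J_1(2) ⊕ J_1(2)

The characteristic polynomial is
  det(x·I − A) = x^4 - 8*x^3 + 24*x^2 - 32*x + 16 = (x - 2)^4

Eigenvalues and multiplicities (the geometric multiplicity of λ is n − rank(A − λI), which equals the number of Jordan blocks for λ):
  λ = 2: algebraic multiplicity = 4, geometric multiplicity = 3

Determining the block sizes for each eigenvalue:
  λ = 2: 3 blocks summing to 4 forces exactly one block of size 2 and the rest size 1 → block sizes [2, 1, 1]

Assembling the blocks gives a Jordan form
J =
  [2, 1, 0, 0]
  [0, 2, 0, 0]
  [0, 0, 2, 0]
  [0, 0, 0, 2]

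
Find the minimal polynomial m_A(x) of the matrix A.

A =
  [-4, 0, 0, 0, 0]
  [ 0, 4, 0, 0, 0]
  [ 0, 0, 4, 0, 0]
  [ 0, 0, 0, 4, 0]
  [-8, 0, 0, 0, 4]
x^2 - 16

The characteristic polynomial is χ_A(x) = (x - 4)^4*(x + 4), so the eigenvalues are known. The minimal polynomial is
  m_A(x) = Π_λ (x − λ)^{k_λ}
where k_λ is the size of the *largest* Jordan block for λ (equivalently, the smallest k with (A − λI)^k v = 0 for every generalised eigenvector v of λ).

  λ = -4: largest Jordan block has size 1, contributing (x + 4)
  λ = 4: largest Jordan block has size 1, contributing (x − 4)

So m_A(x) = (x - 4)*(x + 4) = x^2 - 16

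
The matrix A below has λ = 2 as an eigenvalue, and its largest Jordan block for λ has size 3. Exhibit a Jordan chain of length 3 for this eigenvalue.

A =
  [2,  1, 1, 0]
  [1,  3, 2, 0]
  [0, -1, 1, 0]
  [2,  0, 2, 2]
A Jordan chain for λ = 2 of length 3:
v_1 = (1, 1, -1, 0)ᵀ
v_2 = (0, 1, 0, 2)ᵀ
v_3 = (1, 0, 0, 0)ᵀ

Let N = A − (2)·I. We want v_3 with N^3 v_3 = 0 but N^2 v_3 ≠ 0; then v_{j-1} := N · v_j for j = 3, …, 2.

Pick v_3 = (1, 0, 0, 0)ᵀ.
Then v_2 = N · v_3 = (0, 1, 0, 2)ᵀ.
Then v_1 = N · v_2 = (1, 1, -1, 0)ᵀ.

Sanity check: (A − (2)·I) v_1 = (0, 0, 0, 0)ᵀ = 0. ✓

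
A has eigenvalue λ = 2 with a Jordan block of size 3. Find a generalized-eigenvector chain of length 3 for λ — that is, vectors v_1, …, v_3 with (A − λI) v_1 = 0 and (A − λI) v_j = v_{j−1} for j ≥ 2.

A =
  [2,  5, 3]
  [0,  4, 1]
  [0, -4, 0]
A Jordan chain for λ = 2 of length 3:
v_1 = (-2, 0, 0)ᵀ
v_2 = (5, 2, -4)ᵀ
v_3 = (0, 1, 0)ᵀ

Let N = A − (2)·I. We want v_3 with N^3 v_3 = 0 but N^2 v_3 ≠ 0; then v_{j-1} := N · v_j for j = 3, …, 2.

Pick v_3 = (0, 1, 0)ᵀ.
Then v_2 = N · v_3 = (5, 2, -4)ᵀ.
Then v_1 = N · v_2 = (-2, 0, 0)ᵀ.

Sanity check: (A − (2)·I) v_1 = (0, 0, 0)ᵀ = 0. ✓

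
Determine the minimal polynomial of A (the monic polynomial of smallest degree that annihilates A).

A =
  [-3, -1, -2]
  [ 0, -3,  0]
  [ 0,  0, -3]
x^2 + 6*x + 9

The characteristic polynomial is χ_A(x) = (x + 3)^3, so the eigenvalues are known. The minimal polynomial is
  m_A(x) = Π_λ (x − λ)^{k_λ}
where k_λ is the size of the *largest* Jordan block for λ (equivalently, the smallest k with (A − λI)^k v = 0 for every generalised eigenvector v of λ).

  λ = -3: largest Jordan block has size 2, contributing (x + 3)^2

So m_A(x) = (x + 3)^2 = x^2 + 6*x + 9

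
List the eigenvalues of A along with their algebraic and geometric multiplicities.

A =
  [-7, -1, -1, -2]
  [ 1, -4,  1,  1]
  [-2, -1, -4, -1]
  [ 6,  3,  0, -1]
λ = -4: alg = 4, geom = 2

Step 1 — factor the characteristic polynomial to read off the algebraic multiplicities:
  χ_A(x) = (x + 4)^4

Step 2 — compute geometric multiplicities via the rank-nullity identity g(λ) = n − rank(A − λI):
  rank(A − (-4)·I) = 2, so dim ker(A − (-4)·I) = n − 2 = 2

Summary:
  λ = -4: algebraic multiplicity = 4, geometric multiplicity = 2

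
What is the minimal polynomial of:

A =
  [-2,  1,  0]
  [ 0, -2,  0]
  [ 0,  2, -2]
x^2 + 4*x + 4

The characteristic polynomial is χ_A(x) = (x + 2)^3, so the eigenvalues are known. The minimal polynomial is
  m_A(x) = Π_λ (x − λ)^{k_λ}
where k_λ is the size of the *largest* Jordan block for λ (equivalently, the smallest k with (A − λI)^k v = 0 for every generalised eigenvector v of λ).

  λ = -2: largest Jordan block has size 2, contributing (x + 2)^2

So m_A(x) = (x + 2)^2 = x^2 + 4*x + 4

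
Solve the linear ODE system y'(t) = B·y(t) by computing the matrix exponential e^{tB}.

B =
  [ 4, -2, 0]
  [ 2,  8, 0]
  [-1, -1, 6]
e^{tB} =
  [-2*t*exp(6*t) + exp(6*t), -2*t*exp(6*t), 0]
  [2*t*exp(6*t), 2*t*exp(6*t) + exp(6*t), 0]
  [-t*exp(6*t), -t*exp(6*t), exp(6*t)]

Strategy: write B = P · J · P⁻¹ where J is a Jordan canonical form, so e^{tB} = P · e^{tJ} · P⁻¹, and e^{tJ} can be computed block-by-block.

B has Jordan form
J =
  [6, 1, 0]
  [0, 6, 0]
  [0, 0, 6]
(up to reordering of blocks).

Per-block formulas:
  For a 2×2 Jordan block J_2(6): exp(t · J_2(6)) = e^(6t)·(I + t·N), where N is the 2×2 nilpotent shift.
  For a 1×1 block at λ = 6: exp(t · [6]) = [e^(6t)].

After assembling e^{tJ} and conjugating by P, we get:

e^{tB} =
  [-2*t*exp(6*t) + exp(6*t), -2*t*exp(6*t), 0]
  [2*t*exp(6*t), 2*t*exp(6*t) + exp(6*t), 0]
  [-t*exp(6*t), -t*exp(6*t), exp(6*t)]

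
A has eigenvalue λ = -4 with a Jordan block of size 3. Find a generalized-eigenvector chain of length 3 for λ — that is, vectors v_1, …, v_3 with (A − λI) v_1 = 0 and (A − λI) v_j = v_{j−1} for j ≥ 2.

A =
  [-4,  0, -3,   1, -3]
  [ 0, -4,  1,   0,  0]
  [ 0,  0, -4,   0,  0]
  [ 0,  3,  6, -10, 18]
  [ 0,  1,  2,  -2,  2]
A Jordan chain for λ = -4 of length 3:
v_1 = (0, 0, 0, 3, 1)ᵀ
v_2 = (-3, 1, 0, 6, 2)ᵀ
v_3 = (0, 0, 1, 0, 0)ᵀ

Let N = A − (-4)·I. We want v_3 with N^3 v_3 = 0 but N^2 v_3 ≠ 0; then v_{j-1} := N · v_j for j = 3, …, 2.

Pick v_3 = (0, 0, 1, 0, 0)ᵀ.
Then v_2 = N · v_3 = (-3, 1, 0, 6, 2)ᵀ.
Then v_1 = N · v_2 = (0, 0, 0, 3, 1)ᵀ.

Sanity check: (A − (-4)·I) v_1 = (0, 0, 0, 0, 0)ᵀ = 0. ✓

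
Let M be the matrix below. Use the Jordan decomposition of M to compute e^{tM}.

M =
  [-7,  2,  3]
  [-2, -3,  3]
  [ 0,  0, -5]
e^{tM} =
  [-2*t*exp(-5*t) + exp(-5*t), 2*t*exp(-5*t), 3*t*exp(-5*t)]
  [-2*t*exp(-5*t), 2*t*exp(-5*t) + exp(-5*t), 3*t*exp(-5*t)]
  [0, 0, exp(-5*t)]

Strategy: write M = P · J · P⁻¹ where J is a Jordan canonical form, so e^{tM} = P · e^{tJ} · P⁻¹, and e^{tJ} can be computed block-by-block.

M has Jordan form
J =
  [-5,  1,  0]
  [ 0, -5,  0]
  [ 0,  0, -5]
(up to reordering of blocks).

Per-block formulas:
  For a 1×1 block at λ = -5: exp(t · [-5]) = [e^(-5t)].
  For a 2×2 Jordan block J_2(-5): exp(t · J_2(-5)) = e^(-5t)·(I + t·N), where N is the 2×2 nilpotent shift.

After assembling e^{tJ} and conjugating by P, we get:

e^{tM} =
  [-2*t*exp(-5*t) + exp(-5*t), 2*t*exp(-5*t), 3*t*exp(-5*t)]
  [-2*t*exp(-5*t), 2*t*exp(-5*t) + exp(-5*t), 3*t*exp(-5*t)]
  [0, 0, exp(-5*t)]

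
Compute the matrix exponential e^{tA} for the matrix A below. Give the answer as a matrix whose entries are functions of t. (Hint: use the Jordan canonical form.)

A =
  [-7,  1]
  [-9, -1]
e^{tA} =
  [-3*t*exp(-4*t) + exp(-4*t), t*exp(-4*t)]
  [-9*t*exp(-4*t), 3*t*exp(-4*t) + exp(-4*t)]

Strategy: write A = P · J · P⁻¹ where J is a Jordan canonical form, so e^{tA} = P · e^{tJ} · P⁻¹, and e^{tJ} can be computed block-by-block.

A has Jordan form
J =
  [-4,  1]
  [ 0, -4]
(up to reordering of blocks).

Per-block formulas:
  For a 2×2 Jordan block J_2(-4): exp(t · J_2(-4)) = e^(-4t)·(I + t·N), where N is the 2×2 nilpotent shift.

After assembling e^{tJ} and conjugating by P, we get:

e^{tA} =
  [-3*t*exp(-4*t) + exp(-4*t), t*exp(-4*t)]
  [-9*t*exp(-4*t), 3*t*exp(-4*t) + exp(-4*t)]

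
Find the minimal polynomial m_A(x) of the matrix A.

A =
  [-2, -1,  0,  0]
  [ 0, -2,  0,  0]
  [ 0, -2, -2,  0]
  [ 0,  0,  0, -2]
x^2 + 4*x + 4

The characteristic polynomial is χ_A(x) = (x + 2)^4, so the eigenvalues are known. The minimal polynomial is
  m_A(x) = Π_λ (x − λ)^{k_λ}
where k_λ is the size of the *largest* Jordan block for λ (equivalently, the smallest k with (A − λI)^k v = 0 for every generalised eigenvector v of λ).

  λ = -2: largest Jordan block has size 2, contributing (x + 2)^2

So m_A(x) = (x + 2)^2 = x^2 + 4*x + 4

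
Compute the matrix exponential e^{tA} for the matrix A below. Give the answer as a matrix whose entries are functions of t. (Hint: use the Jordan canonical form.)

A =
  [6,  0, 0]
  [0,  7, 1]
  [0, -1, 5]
e^{tA} =
  [exp(6*t), 0, 0]
  [0, t*exp(6*t) + exp(6*t), t*exp(6*t)]
  [0, -t*exp(6*t), -t*exp(6*t) + exp(6*t)]

Strategy: write A = P · J · P⁻¹ where J is a Jordan canonical form, so e^{tA} = P · e^{tJ} · P⁻¹, and e^{tJ} can be computed block-by-block.

A has Jordan form
J =
  [6, 1, 0]
  [0, 6, 0]
  [0, 0, 6]
(up to reordering of blocks).

Per-block formulas:
  For a 2×2 Jordan block J_2(6): exp(t · J_2(6)) = e^(6t)·(I + t·N), where N is the 2×2 nilpotent shift.
  For a 1×1 block at λ = 6: exp(t · [6]) = [e^(6t)].

After assembling e^{tJ} and conjugating by P, we get:

e^{tA} =
  [exp(6*t), 0, 0]
  [0, t*exp(6*t) + exp(6*t), t*exp(6*t)]
  [0, -t*exp(6*t), -t*exp(6*t) + exp(6*t)]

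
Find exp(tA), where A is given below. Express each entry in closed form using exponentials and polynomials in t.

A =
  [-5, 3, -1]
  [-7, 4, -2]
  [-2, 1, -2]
e^{tA} =
  [-3*t^2*exp(-t)/2 - 4*t*exp(-t) + exp(-t), t^2*exp(-t) + 3*t*exp(-t), -t^2*exp(-t)/2 - t*exp(-t)]
  [-3*t^2*exp(-t)/2 - 7*t*exp(-t), t^2*exp(-t) + 5*t*exp(-t) + exp(-t), -t^2*exp(-t)/2 - 2*t*exp(-t)]
  [3*t^2*exp(-t)/2 - 2*t*exp(-t), -t^2*exp(-t) + t*exp(-t), t^2*exp(-t)/2 - t*exp(-t) + exp(-t)]

Strategy: write A = P · J · P⁻¹ where J is a Jordan canonical form, so e^{tA} = P · e^{tJ} · P⁻¹, and e^{tJ} can be computed block-by-block.

A has Jordan form
J =
  [-1,  1,  0]
  [ 0, -1,  1]
  [ 0,  0, -1]
(up to reordering of blocks).

Per-block formulas:
  For a 3×3 Jordan block J_3(-1): exp(t · J_3(-1)) = e^(-1t)·(I + t·N + (t^2/2)·N^2), where N is the 3×3 nilpotent shift.

After assembling e^{tJ} and conjugating by P, we get:

e^{tA} =
  [-3*t^2*exp(-t)/2 - 4*t*exp(-t) + exp(-t), t^2*exp(-t) + 3*t*exp(-t), -t^2*exp(-t)/2 - t*exp(-t)]
  [-3*t^2*exp(-t)/2 - 7*t*exp(-t), t^2*exp(-t) + 5*t*exp(-t) + exp(-t), -t^2*exp(-t)/2 - 2*t*exp(-t)]
  [3*t^2*exp(-t)/2 - 2*t*exp(-t), -t^2*exp(-t) + t*exp(-t), t^2*exp(-t)/2 - t*exp(-t) + exp(-t)]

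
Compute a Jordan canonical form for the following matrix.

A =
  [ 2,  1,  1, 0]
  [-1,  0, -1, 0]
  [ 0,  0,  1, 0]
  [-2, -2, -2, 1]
J_2(1) ⊕ J_1(1) ⊕ J_1(1)

The characteristic polynomial is
  det(x·I − A) = x^4 - 4*x^3 + 6*x^2 - 4*x + 1 = (x - 1)^4

Eigenvalues and multiplicities (the geometric multiplicity of λ is n − rank(A − λI), which equals the number of Jordan blocks for λ):
  λ = 1: algebraic multiplicity = 4, geometric multiplicity = 3

Determining the block sizes for each eigenvalue:
  λ = 1: 3 blocks summing to 4 forces exactly one block of size 2 and the rest size 1 → block sizes [2, 1, 1]

Assembling the blocks gives a Jordan form
J =
  [1, 1, 0, 0]
  [0, 1, 0, 0]
  [0, 0, 1, 0]
  [0, 0, 0, 1]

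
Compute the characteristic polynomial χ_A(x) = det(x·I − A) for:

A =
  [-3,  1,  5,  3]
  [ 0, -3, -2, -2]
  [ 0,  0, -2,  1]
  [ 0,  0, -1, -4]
x^4 + 12*x^3 + 54*x^2 + 108*x + 81

Expanding det(x·I − A) (e.g. by cofactor expansion or by noting that A is similar to its Jordan form J, which has the same characteristic polynomial as A) gives
  χ_A(x) = x^4 + 12*x^3 + 54*x^2 + 108*x + 81
which factors as (x + 3)^4. The eigenvalues (with algebraic multiplicities) are λ = -3 with multiplicity 4.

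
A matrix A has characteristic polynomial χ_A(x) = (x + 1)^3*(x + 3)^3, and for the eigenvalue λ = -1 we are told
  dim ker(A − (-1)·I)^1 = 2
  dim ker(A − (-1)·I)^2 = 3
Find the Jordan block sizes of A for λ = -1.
Block sizes for λ = -1: [2, 1]

From the dimensions of kernels of powers, the number of Jordan blocks of size at least j is d_j − d_{j−1} where d_j = dim ker(N^j) (with d_0 = 0). Computing the differences gives [2, 1].
The number of blocks of size exactly k is (#blocks of size ≥ k) − (#blocks of size ≥ k + 1), so the partition is: 1 block(s) of size 1, 1 block(s) of size 2.
In nonincreasing order the block sizes are [2, 1].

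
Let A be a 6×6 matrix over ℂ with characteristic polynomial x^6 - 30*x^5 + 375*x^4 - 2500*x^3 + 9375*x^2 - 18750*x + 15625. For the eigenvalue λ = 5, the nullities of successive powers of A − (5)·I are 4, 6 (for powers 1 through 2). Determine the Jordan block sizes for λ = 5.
Block sizes for λ = 5: [2, 2, 1, 1]

From the dimensions of kernels of powers, the number of Jordan blocks of size at least j is d_j − d_{j−1} where d_j = dim ker(N^j) (with d_0 = 0). Computing the differences gives [4, 2].
The number of blocks of size exactly k is (#blocks of size ≥ k) − (#blocks of size ≥ k + 1), so the partition is: 2 block(s) of size 1, 2 block(s) of size 2.
In nonincreasing order the block sizes are [2, 2, 1, 1].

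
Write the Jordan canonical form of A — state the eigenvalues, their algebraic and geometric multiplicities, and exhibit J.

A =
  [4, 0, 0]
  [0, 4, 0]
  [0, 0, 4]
J_1(4) ⊕ J_1(4) ⊕ J_1(4)

The characteristic polynomial is
  det(x·I − A) = x^3 - 12*x^2 + 48*x - 64 = (x - 4)^3

Eigenvalues and multiplicities (the geometric multiplicity of λ is n − rank(A − λI), which equals the number of Jordan blocks for λ):
  λ = 4: algebraic multiplicity = 3, geometric multiplicity = 3

Determining the block sizes for each eigenvalue:
  λ = 4: gm = am = 3, so every block has size 1 → block sizes [1, 1, 1]

Assembling the blocks gives a Jordan form
J =
  [4, 0, 0]
  [0, 4, 0]
  [0, 0, 4]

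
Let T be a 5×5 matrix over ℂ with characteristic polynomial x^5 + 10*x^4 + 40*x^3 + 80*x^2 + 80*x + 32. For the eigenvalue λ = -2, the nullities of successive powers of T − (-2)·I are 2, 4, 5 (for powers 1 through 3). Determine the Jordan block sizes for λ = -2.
Block sizes for λ = -2: [3, 2]

From the dimensions of kernels of powers, the number of Jordan blocks of size at least j is d_j − d_{j−1} where d_j = dim ker(N^j) (with d_0 = 0). Computing the differences gives [2, 2, 1].
The number of blocks of size exactly k is (#blocks of size ≥ k) − (#blocks of size ≥ k + 1), so the partition is: 1 block(s) of size 2, 1 block(s) of size 3.
In nonincreasing order the block sizes are [3, 2].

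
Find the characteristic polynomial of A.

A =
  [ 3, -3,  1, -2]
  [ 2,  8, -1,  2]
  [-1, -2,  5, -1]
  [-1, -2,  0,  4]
x^4 - 20*x^3 + 150*x^2 - 500*x + 625

Expanding det(x·I − A) (e.g. by cofactor expansion or by noting that A is similar to its Jordan form J, which has the same characteristic polynomial as A) gives
  χ_A(x) = x^4 - 20*x^3 + 150*x^2 - 500*x + 625
which factors as (x - 5)^4. The eigenvalues (with algebraic multiplicities) are λ = 5 with multiplicity 4.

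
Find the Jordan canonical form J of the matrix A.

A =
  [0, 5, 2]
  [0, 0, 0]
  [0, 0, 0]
J_2(0) ⊕ J_1(0)

The characteristic polynomial is
  det(x·I − A) = x^3

Eigenvalues and multiplicities (the geometric multiplicity of λ is n − rank(A − λI), which equals the number of Jordan blocks for λ):
  λ = 0: algebraic multiplicity = 3, geometric multiplicity = 2

Determining the block sizes for each eigenvalue:
  λ = 0: 2 blocks summing to 3 forces exactly one block of size 2 and the rest size 1 → block sizes [2, 1]

Assembling the blocks gives a Jordan form
J =
  [0, 1, 0]
  [0, 0, 0]
  [0, 0, 0]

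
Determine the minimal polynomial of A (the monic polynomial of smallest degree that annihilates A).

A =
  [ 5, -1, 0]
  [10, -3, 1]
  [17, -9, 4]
x^3 - 6*x^2 + 12*x - 8

The characteristic polynomial is χ_A(x) = (x - 2)^3, so the eigenvalues are known. The minimal polynomial is
  m_A(x) = Π_λ (x − λ)^{k_λ}
where k_λ is the size of the *largest* Jordan block for λ (equivalently, the smallest k with (A − λI)^k v = 0 for every generalised eigenvector v of λ).

  λ = 2: largest Jordan block has size 3, contributing (x − 2)^3

So m_A(x) = (x - 2)^3 = x^3 - 6*x^2 + 12*x - 8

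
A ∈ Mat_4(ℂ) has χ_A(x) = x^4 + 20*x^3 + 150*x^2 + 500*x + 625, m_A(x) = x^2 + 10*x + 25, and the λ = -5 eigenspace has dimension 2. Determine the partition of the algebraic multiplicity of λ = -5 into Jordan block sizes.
Block sizes for λ = -5: [2, 2]

Step 1 — from the characteristic polynomial, algebraic multiplicity of λ = -5 is 4. From dim ker(A − (-5)·I) = 2, there are exactly 2 Jordan blocks for λ = -5.
Step 2 — from the minimal polynomial, the factor (x + 5)^2 tells us the largest block for λ = -5 has size 2.
Step 3 — with total size 4, 2 blocks, and largest block 2, the block sizes (in nonincreasing order) are [2, 2].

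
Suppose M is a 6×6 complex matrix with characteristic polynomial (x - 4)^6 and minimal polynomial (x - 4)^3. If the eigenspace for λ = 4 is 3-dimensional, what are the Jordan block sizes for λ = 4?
Block sizes for λ = 4: [3, 2, 1]

Step 1 — from the characteristic polynomial, algebraic multiplicity of λ = 4 is 6. From dim ker(M − (4)·I) = 3, there are exactly 3 Jordan blocks for λ = 4.
Step 2 — from the minimal polynomial, the factor (x − 4)^3 tells us the largest block for λ = 4 has size 3.
Step 3 — with total size 6, 3 blocks, and largest block 3, the block sizes (in nonincreasing order) are [3, 2, 1].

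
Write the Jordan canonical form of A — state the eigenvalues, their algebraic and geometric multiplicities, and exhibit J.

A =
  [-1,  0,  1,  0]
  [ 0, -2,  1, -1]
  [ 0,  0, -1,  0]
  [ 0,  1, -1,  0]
J_2(-1) ⊕ J_2(-1)

The characteristic polynomial is
  det(x·I − A) = x^4 + 4*x^3 + 6*x^2 + 4*x + 1 = (x + 1)^4

Eigenvalues and multiplicities (the geometric multiplicity of λ is n − rank(A − λI), which equals the number of Jordan blocks for λ):
  λ = -1: algebraic multiplicity = 4, geometric multiplicity = 2

Determining the block sizes for each eigenvalue:
  λ = -1: with am = 4 and gm = 2, the partition is not yet determined (e.g. several partitions of 4 into 2 parts exist). Let N = A − (-1)·I. Computing rank(N^1) = 2, rank(N^2) = 0; the number of blocks of size ≥ j is rank(N^{j−1}) − rank(N^j), giving [2, 2]. So we have 2 block(s) of size 2 → block sizes [2, 2]

Assembling the blocks gives a Jordan form
J =
  [-1,  1,  0,  0]
  [ 0, -1,  0,  0]
  [ 0,  0, -1,  1]
  [ 0,  0,  0, -1]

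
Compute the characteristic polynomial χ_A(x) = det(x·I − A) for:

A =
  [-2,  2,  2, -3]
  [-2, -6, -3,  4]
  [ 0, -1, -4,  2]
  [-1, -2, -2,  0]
x^4 + 12*x^3 + 54*x^2 + 108*x + 81

Expanding det(x·I − A) (e.g. by cofactor expansion or by noting that A is similar to its Jordan form J, which has the same characteristic polynomial as A) gives
  χ_A(x) = x^4 + 12*x^3 + 54*x^2 + 108*x + 81
which factors as (x + 3)^4. The eigenvalues (with algebraic multiplicities) are λ = -3 with multiplicity 4.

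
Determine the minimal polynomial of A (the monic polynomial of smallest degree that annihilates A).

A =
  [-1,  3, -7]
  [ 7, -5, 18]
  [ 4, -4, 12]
x^3 - 6*x^2 + 12*x - 8

The characteristic polynomial is χ_A(x) = (x - 2)^3, so the eigenvalues are known. The minimal polynomial is
  m_A(x) = Π_λ (x − λ)^{k_λ}
where k_λ is the size of the *largest* Jordan block for λ (equivalently, the smallest k with (A − λI)^k v = 0 for every generalised eigenvector v of λ).

  λ = 2: largest Jordan block has size 3, contributing (x − 2)^3

So m_A(x) = (x - 2)^3 = x^3 - 6*x^2 + 12*x - 8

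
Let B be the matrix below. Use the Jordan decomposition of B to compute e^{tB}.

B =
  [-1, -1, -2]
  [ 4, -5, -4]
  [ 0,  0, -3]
e^{tB} =
  [2*t*exp(-3*t) + exp(-3*t), -t*exp(-3*t), -2*t*exp(-3*t)]
  [4*t*exp(-3*t), -2*t*exp(-3*t) + exp(-3*t), -4*t*exp(-3*t)]
  [0, 0, exp(-3*t)]

Strategy: write B = P · J · P⁻¹ where J is a Jordan canonical form, so e^{tB} = P · e^{tJ} · P⁻¹, and e^{tJ} can be computed block-by-block.

B has Jordan form
J =
  [-3,  1,  0]
  [ 0, -3,  0]
  [ 0,  0, -3]
(up to reordering of blocks).

Per-block formulas:
  For a 2×2 Jordan block J_2(-3): exp(t · J_2(-3)) = e^(-3t)·(I + t·N), where N is the 2×2 nilpotent shift.
  For a 1×1 block at λ = -3: exp(t · [-3]) = [e^(-3t)].

After assembling e^{tJ} and conjugating by P, we get:

e^{tB} =
  [2*t*exp(-3*t) + exp(-3*t), -t*exp(-3*t), -2*t*exp(-3*t)]
  [4*t*exp(-3*t), -2*t*exp(-3*t) + exp(-3*t), -4*t*exp(-3*t)]
  [0, 0, exp(-3*t)]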